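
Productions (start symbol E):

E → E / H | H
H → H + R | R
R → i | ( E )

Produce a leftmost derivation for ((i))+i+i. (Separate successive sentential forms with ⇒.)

E⇒H⇒H+R⇒H+R+R⇒R+R+R⇒(E)+R+R⇒(H)+R+R⇒(R)+R+R⇒((E))+R+R⇒((H))+R+R⇒((R))+R+R⇒((i))+R+R⇒((i))+i+R⇒((i))+i+i

E ⇒ H   [E → H]
H ⇒ H+R   [H → H + R]
H+R ⇒ H+R+R   [H → H + R]
H+R+R ⇒ R+R+R   [H → R]
R+R+R ⇒ (E)+R+R   [R → ( E )]
(E)+R+R ⇒ (H)+R+R   [E → H]
(H)+R+R ⇒ (R)+R+R   [H → R]
(R)+R+R ⇒ ((E))+R+R   [R → ( E )]
((E))+R+R ⇒ ((H))+R+R   [E → H]
((H))+R+R ⇒ ((R))+R+R   [H → R]
((R))+R+R ⇒ ((i))+R+R   [R → i]
((i))+R+R ⇒ ((i))+i+R   [R → i]
((i))+i+R ⇒ ((i))+i+i   [R → i]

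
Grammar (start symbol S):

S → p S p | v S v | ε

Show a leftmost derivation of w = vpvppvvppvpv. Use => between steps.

S => vSv   [S → v S v]
vSv => vpSpv   [S → p S p]
vpSpv => vpvSvpv   [S → v S v]
vpvSvpv => vpvpSpvpv   [S → p S p]
vpvpSpvpv => vpvppSppvpv   [S → p S p]
vpvppSppvpv => vpvppvSvppvpv   [S → v S v]
vpvppvSvppvpv => vpvppvvppvpv   [S → ε]

S => vSv => vpSpv => vpvSvpv => vpvpSpvpv => vpvppSppvpv => vpvppvSvppvpv => vpvppvvppvpv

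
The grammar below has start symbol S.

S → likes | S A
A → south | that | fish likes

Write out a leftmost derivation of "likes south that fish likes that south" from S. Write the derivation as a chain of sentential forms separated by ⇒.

S ⇒ S A ⇒ S A A ⇒ S A A A ⇒ S A A A A ⇒ S A A A A A ⇒ likes A A A A A ⇒ likes south A A A A ⇒ likes south that A A A ⇒ likes south that fish likes A A ⇒ likes south that fish likes that A ⇒ likes south that fish likes that south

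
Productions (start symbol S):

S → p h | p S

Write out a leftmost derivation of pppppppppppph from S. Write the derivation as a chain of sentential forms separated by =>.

S => pS   [S → p S]
pS => ppS   [S → p S]
ppS => pppS   [S → p S]
pppS => ppppS   [S → p S]
ppppS => pppppS   [S → p S]
pppppS => ppppppS   [S → p S]
ppppppS => pppppppS   [S → p S]
pppppppS => ppppppppS   [S → p S]
ppppppppS => pppppppppS   [S → p S]
pppppppppS => ppppppppppS   [S → p S]
ppppppppppS => pppppppppppS   [S → p S]
pppppppppppS => pppppppppppph   [S → p h]

S=>pS=>ppS=>pppS=>ppppS=>pppppS=>ppppppS=>pppppppS=>ppppppppS=>pppppppppS=>ppppppppppS=>pppppppppppS=>pppppppppppph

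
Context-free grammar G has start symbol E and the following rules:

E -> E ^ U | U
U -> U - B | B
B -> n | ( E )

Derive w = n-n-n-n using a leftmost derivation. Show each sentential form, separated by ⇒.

E⇒U⇒U-B⇒U-B-B⇒U-B-B-B⇒B-B-B-B⇒n-B-B-B⇒n-n-B-B⇒n-n-n-B⇒n-n-n-n

E ⇒ U   [E -> U]
U ⇒ U-B   [U -> U - B]
U-B ⇒ U-B-B   [U -> U - B]
U-B-B ⇒ U-B-B-B   [U -> U - B]
U-B-B-B ⇒ B-B-B-B   [U -> B]
B-B-B-B ⇒ n-B-B-B   [B -> n]
n-B-B-B ⇒ n-n-B-B   [B -> n]
n-n-B-B ⇒ n-n-n-B   [B -> n]
n-n-n-B ⇒ n-n-n-n   [B -> n]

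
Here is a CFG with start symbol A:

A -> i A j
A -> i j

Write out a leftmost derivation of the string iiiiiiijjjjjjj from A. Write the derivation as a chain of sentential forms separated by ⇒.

A⇒iAj⇒iiAjj⇒iiiAjjj⇒iiiiAjjjj⇒iiiiiAjjjjj⇒iiiiiiAjjjjjj⇒iiiiiiijjjjjjj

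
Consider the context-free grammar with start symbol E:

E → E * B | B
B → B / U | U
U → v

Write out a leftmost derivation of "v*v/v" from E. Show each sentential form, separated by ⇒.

E⇒E*B⇒B*B⇒U*B⇒v*B⇒v*B/U⇒v*U/U⇒v*v/U⇒v*v/v

E ⇒ E*B   [E → E * B]
E*B ⇒ B*B   [E → B]
B*B ⇒ U*B   [B → U]
U*B ⇒ v*B   [U → v]
v*B ⇒ v*B/U   [B → B / U]
v*B/U ⇒ v*U/U   [B → U]
v*U/U ⇒ v*v/U   [U → v]
v*v/U ⇒ v*v/v   [U → v]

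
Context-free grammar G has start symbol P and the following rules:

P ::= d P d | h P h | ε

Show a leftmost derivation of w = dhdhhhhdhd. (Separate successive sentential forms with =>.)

P=>dPd=>dhPhd=>dhdPdhd=>dhdhPhdhd=>dhdhhPhhdhd=>dhdhhhhdhd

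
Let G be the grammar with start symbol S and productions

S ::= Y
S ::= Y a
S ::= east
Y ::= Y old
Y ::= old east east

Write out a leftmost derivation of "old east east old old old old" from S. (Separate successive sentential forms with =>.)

S => Y   [S ::= Y]
Y => Y old   [Y ::= Y old]
Y old => Y old old   [Y ::= Y old]
Y old old => Y old old old   [Y ::= Y old]
Y old old old => Y old old old old   [Y ::= Y old]
Y old old old old => old east east old old old old   [Y ::= old east east]

S => Y => Y old => Y old old => Y old old old => Y old old old old => old east east old old old old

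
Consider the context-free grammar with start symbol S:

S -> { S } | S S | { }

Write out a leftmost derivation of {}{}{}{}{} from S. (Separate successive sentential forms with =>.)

S => SS => SSS => SSSS => SSSSS => {}SSSS => {}{}SSS => {}{}{}SS => {}{}{}{}S => {}{}{}{}{}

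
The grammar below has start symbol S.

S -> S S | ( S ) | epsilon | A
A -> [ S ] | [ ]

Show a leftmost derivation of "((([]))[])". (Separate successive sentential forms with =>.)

S => SS => (S)S => (SS)S => (SSS)S => ((S)SS)S => (((S))SS)S => (((A))SS)S => ((([]))SS)S => ((([]))AS)S => ((([]))[]S)S => ((([]))[])S => ((([]))[])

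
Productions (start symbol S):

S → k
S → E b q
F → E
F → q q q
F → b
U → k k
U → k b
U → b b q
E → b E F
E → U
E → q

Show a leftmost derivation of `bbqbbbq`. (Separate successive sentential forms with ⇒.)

S ⇒ Ebq   [S → E b q]
Ebq ⇒ bEFbq   [E → b E F]
bEFbq ⇒ bbEFFbq   [E → b E F]
bbEFFbq ⇒ bbqFFbq   [E → q]
bbqFFbq ⇒ bbqbFbq   [F → b]
bbqbFbq ⇒ bbqbbbq   [F → b]

S⇒Ebq⇒bEFbq⇒bbEFFbq⇒bbqFFbq⇒bbqbFbq⇒bbqbbbq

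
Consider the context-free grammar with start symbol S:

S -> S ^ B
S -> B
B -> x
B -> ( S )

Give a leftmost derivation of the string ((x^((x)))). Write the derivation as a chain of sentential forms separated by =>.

S => B => (S) => (B) => ((S)) => ((S^B)) => ((B^B)) => ((x^B)) => ((x^(S))) => ((x^(B))) => ((x^((S)))) => ((x^((B)))) => ((x^((x))))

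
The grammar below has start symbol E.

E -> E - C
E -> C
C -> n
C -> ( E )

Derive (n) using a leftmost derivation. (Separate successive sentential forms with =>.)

E => C => (E) => (C) => (n)

E => C   [E -> C]
C => (E)   [C -> ( E )]
(E) => (C)   [E -> C]
(C) => (n)   [C -> n]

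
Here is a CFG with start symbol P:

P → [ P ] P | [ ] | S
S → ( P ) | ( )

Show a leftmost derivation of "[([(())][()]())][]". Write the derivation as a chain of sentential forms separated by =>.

P => [P]P => [S]P => [(P)]P => [([P]P)]P => [([S]P)]P => [([(P)]P)]P => [([(S)]P)]P => [([(())]P)]P => [([(())][P]P)]P => [([(())][S]P)]P => [([(())][()]P)]P => [([(())][()]S)]P => [([(())][()]())]P => [([(())][()]())][]

P => [P]P   [P → [ P ] P]
[P]P => [S]P   [P → S]
[S]P => [(P)]P   [S → ( P )]
[(P)]P => [([P]P)]P   [P → [ P ] P]
[([P]P)]P => [([S]P)]P   [P → S]
[([S]P)]P => [([(P)]P)]P   [S → ( P )]
[([(P)]P)]P => [([(S)]P)]P   [P → S]
[([(S)]P)]P => [([(())]P)]P   [S → ( )]
[([(())]P)]P => [([(())][P]P)]P   [P → [ P ] P]
[([(())][P]P)]P => [([(())][S]P)]P   [P → S]
[([(())][S]P)]P => [([(())][()]P)]P   [S → ( )]
[([(())][()]P)]P => [([(())][()]S)]P   [P → S]
[([(())][()]S)]P => [([(())][()]())]P   [S → ( )]
[([(())][()]())]P => [([(())][()]())][]   [P → [ ]]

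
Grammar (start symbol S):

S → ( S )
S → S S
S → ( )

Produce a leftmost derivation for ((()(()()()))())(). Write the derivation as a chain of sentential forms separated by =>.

S => SS => (S)S => (SS)S => ((S)S)S => ((SS)S)S => ((()S)S)S => ((()(S))S)S => ((()(SS))S)S => ((()(SSS))S)S => ((()(()SS))S)S => ((()(()()S))S)S => ((()(()()()))S)S => ((()(()()()))())S => ((()(()()()))())()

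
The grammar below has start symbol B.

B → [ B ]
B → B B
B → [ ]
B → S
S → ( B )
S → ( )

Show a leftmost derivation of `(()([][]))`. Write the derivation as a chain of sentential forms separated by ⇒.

B ⇒ S ⇒ (B) ⇒ (BB) ⇒ (SB) ⇒ (()B) ⇒ (()S) ⇒ (()(B)) ⇒ (()(BB)) ⇒ (()([]B)) ⇒ (()([][]))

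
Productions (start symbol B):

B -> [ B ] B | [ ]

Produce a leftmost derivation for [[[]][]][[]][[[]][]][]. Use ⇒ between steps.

B⇒[B]B⇒[[B]B]B⇒[[[]]B]B⇒[[[]][]]B⇒[[[]][]][B]B⇒[[[]][]][[]]B⇒[[[]][]][[]][B]B⇒[[[]][]][[]][[B]B]B⇒[[[]][]][[]][[[]]B]B⇒[[[]][]][[]][[[]][]]B⇒[[[]][]][[]][[[]][]][]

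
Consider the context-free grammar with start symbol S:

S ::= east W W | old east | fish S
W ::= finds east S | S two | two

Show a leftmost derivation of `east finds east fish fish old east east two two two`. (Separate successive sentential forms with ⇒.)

S ⇒ east W W ⇒ east finds east S W ⇒ east finds east fish S W ⇒ east finds east fish fish S W ⇒ east finds east fish fish old east W ⇒ east finds east fish fish old east S two ⇒ east finds east fish fish old east east W W two ⇒ east finds east fish fish old east east two W two ⇒ east finds east fish fish old east east two two two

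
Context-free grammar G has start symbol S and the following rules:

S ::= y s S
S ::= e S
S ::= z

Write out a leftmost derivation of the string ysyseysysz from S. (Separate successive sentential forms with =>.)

S => ysS => ysysS => ysyseS => ysyseysS => ysyseysysS => ysyseysysz

S => ysS   [S ::= y s S]
ysS => ysysS   [S ::= y s S]
ysysS => ysyseS   [S ::= e S]
ysyseS => ysyseysS   [S ::= y s S]
ysyseysS => ysyseysysS   [S ::= y s S]
ysyseysysS => ysyseysysz   [S ::= z]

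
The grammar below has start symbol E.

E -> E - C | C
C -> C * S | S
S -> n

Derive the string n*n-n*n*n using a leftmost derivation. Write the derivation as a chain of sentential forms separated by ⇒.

E ⇒ E-C   [E -> E - C]
E-C ⇒ C-C   [E -> C]
C-C ⇒ C*S-C   [C -> C * S]
C*S-C ⇒ S*S-C   [C -> S]
S*S-C ⇒ n*S-C   [S -> n]
n*S-C ⇒ n*n-C   [S -> n]
n*n-C ⇒ n*n-C*S   [C -> C * S]
n*n-C*S ⇒ n*n-C*S*S   [C -> C * S]
n*n-C*S*S ⇒ n*n-S*S*S   [C -> S]
n*n-S*S*S ⇒ n*n-n*S*S   [S -> n]
n*n-n*S*S ⇒ n*n-n*n*S   [S -> n]
n*n-n*n*S ⇒ n*n-n*n*n   [S -> n]

E ⇒ E-C ⇒ C-C ⇒ C*S-C ⇒ S*S-C ⇒ n*S-C ⇒ n*n-C ⇒ n*n-C*S ⇒ n*n-C*S*S ⇒ n*n-S*S*S ⇒ n*n-n*S*S ⇒ n*n-n*n*S ⇒ n*n-n*n*n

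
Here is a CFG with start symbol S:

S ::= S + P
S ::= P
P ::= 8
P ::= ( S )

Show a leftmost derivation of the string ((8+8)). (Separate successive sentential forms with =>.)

S=>P=>(S)=>(P)=>((S))=>((S+P))=>((P+P))=>((8+P))=>((8+8))

S => P   [S ::= P]
P => (S)   [P ::= ( S )]
(S) => (P)   [S ::= P]
(P) => ((S))   [P ::= ( S )]
((S)) => ((S+P))   [S ::= S + P]
((S+P)) => ((P+P))   [S ::= P]
((P+P)) => ((8+P))   [P ::= 8]
((8+P)) => ((8+8))   [P ::= 8]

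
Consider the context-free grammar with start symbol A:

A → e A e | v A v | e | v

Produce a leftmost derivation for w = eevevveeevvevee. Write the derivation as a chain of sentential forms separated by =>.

A => eAe => eeAee => eevAvee => eeveAevee => eevevAvevee => eevevvAvvevee => eevevveAevvevee => eevevveeevvevee

A => eAe   [A → e A e]
eAe => eeAee   [A → e A e]
eeAee => eevAvee   [A → v A v]
eevAvee => eeveAevee   [A → e A e]
eeveAevee => eevevAvevee   [A → v A v]
eevevAvevee => eevevvAvvevee   [A → v A v]
eevevvAvvevee => eevevveAevvevee   [A → e A e]
eevevveAevvevee => eevevveeevvevee   [A → e]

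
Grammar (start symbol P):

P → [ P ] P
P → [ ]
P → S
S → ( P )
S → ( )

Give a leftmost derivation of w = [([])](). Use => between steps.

P => [P]P   [P → [ P ] P]
[P]P => [S]P   [P → S]
[S]P => [(P)]P   [S → ( P )]
[(P)]P => [([])]P   [P → [ ]]
[([])]P => [([])]S   [P → S]
[([])]S => [([])]()   [S → ( )]

P=>[P]P=>[S]P=>[(P)]P=>[([])]P=>[([])]S=>[([])]()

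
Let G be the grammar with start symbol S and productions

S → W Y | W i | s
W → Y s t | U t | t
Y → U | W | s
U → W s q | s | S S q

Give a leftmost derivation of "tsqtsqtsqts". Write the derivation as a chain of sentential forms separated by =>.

S => WY   [S → W Y]
WY => UtY   [W → U t]
UtY => WsqtY   [U → W s q]
WsqtY => UtsqtY   [W → U t]
UtsqtY => WsqtsqtY   [U → W s q]
WsqtsqtY => UtsqtsqtY   [W → U t]
UtsqtsqtY => WsqtsqtsqtY   [U → W s q]
WsqtsqtsqtY => tsqtsqtsqtY   [W → t]
tsqtsqtsqtY => tsqtsqtsqts   [Y → s]

S=>WY=>UtY=>WsqtY=>UtsqtY=>WsqtsqtY=>UtsqtsqtY=>WsqtsqtsqtY=>tsqtsqtsqtY=>tsqtsqtsqts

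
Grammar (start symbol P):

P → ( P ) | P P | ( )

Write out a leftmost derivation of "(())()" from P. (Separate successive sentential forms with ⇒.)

P ⇒ PP ⇒ (P)P ⇒ (())P ⇒ (())()

P ⇒ PP   [P → P P]
PP ⇒ (P)P   [P → ( P )]
(P)P ⇒ (())P   [P → ( )]
(())P ⇒ (())()   [P → ( )]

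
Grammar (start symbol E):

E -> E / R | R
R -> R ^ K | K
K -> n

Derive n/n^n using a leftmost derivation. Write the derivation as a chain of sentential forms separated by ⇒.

E ⇒ E/R ⇒ R/R ⇒ K/R ⇒ n/R ⇒ n/R^K ⇒ n/K^K ⇒ n/n^K ⇒ n/n^n

E ⇒ E/R   [E -> E / R]
E/R ⇒ R/R   [E -> R]
R/R ⇒ K/R   [R -> K]
K/R ⇒ n/R   [K -> n]
n/R ⇒ n/R^K   [R -> R ^ K]
n/R^K ⇒ n/K^K   [R -> K]
n/K^K ⇒ n/n^K   [K -> n]
n/n^K ⇒ n/n^n   [K -> n]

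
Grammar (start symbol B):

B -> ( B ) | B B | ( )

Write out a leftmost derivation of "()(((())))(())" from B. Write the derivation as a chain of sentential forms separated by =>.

B => BB => BBB => ()BB => ()(B)B => ()((B))B => ()(((B)))B => ()(((())))B => ()(((())))(B) => ()(((())))(())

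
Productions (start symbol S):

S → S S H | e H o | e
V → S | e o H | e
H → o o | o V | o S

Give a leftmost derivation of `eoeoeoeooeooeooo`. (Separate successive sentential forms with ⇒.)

S ⇒ eHo ⇒ eoSo ⇒ eoSSHo ⇒ eoSSHSHo ⇒ eoSSHSHSHo ⇒ eoeHoSHSHSHo ⇒ eoeoVoSHSHSHo ⇒ eoeoeoSHSHSHo ⇒ eoeoeoeHSHSHo ⇒ eoeoeoeooSHSHo ⇒ eoeoeoeooeHSHo ⇒ eoeoeoeooeooSHo ⇒ eoeoeoeooeooeHo ⇒ eoeoeoeooeooeooo

S ⇒ eHo   [S → e H o]
eHo ⇒ eoSo   [H → o S]
eoSo ⇒ eoSSHo   [S → S S H]
eoSSHo ⇒ eoSSHSHo   [S → S S H]
eoSSHSHo ⇒ eoSSHSHSHo   [S → S S H]
eoSSHSHSHo ⇒ eoeHoSHSHSHo   [S → e H o]
eoeHoSHSHSHo ⇒ eoeoVoSHSHSHo   [H → o V]
eoeoVoSHSHSHo ⇒ eoeoeoSHSHSHo   [V → e]
eoeoeoSHSHSHo ⇒ eoeoeoeHSHSHo   [S → e]
eoeoeoeHSHSHo ⇒ eoeoeoeooSHSHo   [H → o o]
eoeoeoeooSHSHo ⇒ eoeoeoeooeHSHo   [S → e]
eoeoeoeooeHSHo ⇒ eoeoeoeooeooSHo   [H → o o]
eoeoeoeooeooSHo ⇒ eoeoeoeooeooeHo   [S → e]
eoeoeoeooeooeHo ⇒ eoeoeoeooeooeooo   [H → o o]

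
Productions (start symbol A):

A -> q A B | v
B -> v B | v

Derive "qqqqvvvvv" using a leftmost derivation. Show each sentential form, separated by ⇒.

A ⇒ qAB   [A -> q A B]
qAB ⇒ qqABB   [A -> q A B]
qqABB ⇒ qqqABBB   [A -> q A B]
qqqABBB ⇒ qqqqABBBB   [A -> q A B]
qqqqABBBB ⇒ qqqqvBBBB   [A -> v]
qqqqvBBBB ⇒ qqqqvvBBB   [B -> v]
qqqqvvBBB ⇒ qqqqvvvBB   [B -> v]
qqqqvvvBB ⇒ qqqqvvvvB   [B -> v]
qqqqvvvvB ⇒ qqqqvvvvv   [B -> v]

A ⇒ qAB ⇒ qqABB ⇒ qqqABBB ⇒ qqqqABBBB ⇒ qqqqvBBBB ⇒ qqqqvvBBB ⇒ qqqqvvvBB ⇒ qqqqvvvvB ⇒ qqqqvvvvv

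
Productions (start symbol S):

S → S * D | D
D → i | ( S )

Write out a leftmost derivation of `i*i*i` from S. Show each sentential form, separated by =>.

S => S*D => S*D*D => D*D*D => i*D*D => i*i*D => i*i*i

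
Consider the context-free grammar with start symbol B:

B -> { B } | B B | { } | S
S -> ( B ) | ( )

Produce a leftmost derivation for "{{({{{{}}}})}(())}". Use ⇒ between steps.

B⇒{B}⇒{BB}⇒{{B}B}⇒{{S}B}⇒{{(B)}B}⇒{{({B})}B}⇒{{({{B}})}B}⇒{{({{{B}}})}B}⇒{{({{{{}}}})}B}⇒{{({{{{}}}})}S}⇒{{({{{{}}}})}(B)}⇒{{({{{{}}}})}(S)}⇒{{({{{{}}}})}(())}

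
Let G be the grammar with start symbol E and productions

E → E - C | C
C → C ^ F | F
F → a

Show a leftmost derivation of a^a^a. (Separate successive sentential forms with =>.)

E => C => C^F => C^F^F => F^F^F => a^F^F => a^a^F => a^a^a

E => C   [E → C]
C => C^F   [C → C ^ F]
C^F => C^F^F   [C → C ^ F]
C^F^F => F^F^F   [C → F]
F^F^F => a^F^F   [F → a]
a^F^F => a^a^F   [F → a]
a^a^F => a^a^a   [F → a]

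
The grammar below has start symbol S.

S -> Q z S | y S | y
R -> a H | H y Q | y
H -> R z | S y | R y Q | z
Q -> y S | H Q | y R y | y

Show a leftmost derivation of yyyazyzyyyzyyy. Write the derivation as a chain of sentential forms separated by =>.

S => yS => yyS => yyQzS => yyyRyzS => yyyaHyzS => yyyazyzS => yyyazyzQzS => yyyazyzyRyzS => yyyazyzyyyzS => yyyazyzyyyzyS => yyyazyzyyyzyyS => yyyazyzyyyzyyy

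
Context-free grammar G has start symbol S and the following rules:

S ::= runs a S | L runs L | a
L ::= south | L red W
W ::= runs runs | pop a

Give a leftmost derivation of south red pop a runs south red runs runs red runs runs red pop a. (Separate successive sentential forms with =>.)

S => L runs L => L red W runs L => south red W runs L => south red pop a runs L => south red pop a runs L red W => south red pop a runs L red W red W => south red pop a runs L red W red W red W => south red pop a runs south red W red W red W => south red pop a runs south red runs runs red W red W => south red pop a runs south red runs runs red runs runs red W => south red pop a runs south red runs runs red runs runs red pop a

S => L runs L   [S ::= L runs L]
L runs L => L red W runs L   [L ::= L red W]
L red W runs L => south red W runs L   [L ::= south]
south red W runs L => south red pop a runs L   [W ::= pop a]
south red pop a runs L => south red pop a runs L red W   [L ::= L red W]
south red pop a runs L red W => south red pop a runs L red W red W   [L ::= L red W]
south red pop a runs L red W red W => south red pop a runs L red W red W red W   [L ::= L red W]
south red pop a runs L red W red W red W => south red pop a runs south red W red W red W   [L ::= south]
south red pop a runs south red W red W red W => south red pop a runs south red runs runs red W red W   [W ::= runs runs]
south red pop a runs south red runs runs red W red W => south red pop a runs south red runs runs red runs runs red W   [W ::= runs runs]
south red pop a runs south red runs runs red runs runs red W => south red pop a runs south red runs runs red runs runs red pop a   [W ::= pop a]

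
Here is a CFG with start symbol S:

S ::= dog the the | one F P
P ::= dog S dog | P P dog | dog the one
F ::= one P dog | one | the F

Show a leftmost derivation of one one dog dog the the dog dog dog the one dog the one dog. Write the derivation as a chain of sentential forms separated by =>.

S => one F P => one one P dog P => one one dog S dog dog P => one one dog dog the the dog dog P => one one dog dog the the dog dog P P dog => one one dog dog the the dog dog dog the one P dog => one one dog dog the the dog dog dog the one dog the one dog

S => one F P   [S ::= one F P]
one F P => one one P dog P   [F ::= one P dog]
one one P dog P => one one dog S dog dog P   [P ::= dog S dog]
one one dog S dog dog P => one one dog dog the the dog dog P   [S ::= dog the the]
one one dog dog the the dog dog P => one one dog dog the the dog dog P P dog   [P ::= P P dog]
one one dog dog the the dog dog P P dog => one one dog dog the the dog dog dog the one P dog   [P ::= dog the one]
one one dog dog the the dog dog dog the one P dog => one one dog dog the the dog dog dog the one dog the one dog   [P ::= dog the one]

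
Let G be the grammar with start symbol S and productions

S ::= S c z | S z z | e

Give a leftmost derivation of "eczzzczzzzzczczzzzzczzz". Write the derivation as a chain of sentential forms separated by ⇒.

S ⇒ Szz   [S ::= S z z]
Szz ⇒ Sczzz   [S ::= S c z]
Sczzz ⇒ Szzczzz   [S ::= S z z]
Szzczzz ⇒ Szzzzczzz   [S ::= S z z]
Szzzzczzz ⇒ Sczzzzzczzz   [S ::= S c z]
Sczzzzzczzz ⇒ Sczczzzzzczzz   [S ::= S c z]
Sczczzzzzczzz ⇒ Szzczczzzzzczzz   [S ::= S z z]
Szzczczzzzzczzz ⇒ Szzzzczczzzzzczzz   [S ::= S z z]
Szzzzczczzzzzczzz ⇒ Sczzzzzczczzzzzczzz   [S ::= S c z]
Sczzzzzczczzzzzczzz ⇒ Szzczzzzzczczzzzzczzz   [S ::= S z z]
Szzczzzzzczczzzzzczzz ⇒ Sczzzczzzzzczczzzzzczzz   [S ::= S c z]
Sczzzczzzzzczczzzzzczzz ⇒ eczzzczzzzzczczzzzzczzz   [S ::= e]

S ⇒ Szz ⇒ Sczzz ⇒ Szzczzz ⇒ Szzzzczzz ⇒ Sczzzzzczzz ⇒ Sczczzzzzczzz ⇒ Szzczczzzzzczzz ⇒ Szzzzczczzzzzczzz ⇒ Sczzzzzczczzzzzczzz ⇒ Szzczzzzzczczzzzzczzz ⇒ Sczzzczzzzzczczzzzzczzz ⇒ eczzzczzzzzczczzzzzczzz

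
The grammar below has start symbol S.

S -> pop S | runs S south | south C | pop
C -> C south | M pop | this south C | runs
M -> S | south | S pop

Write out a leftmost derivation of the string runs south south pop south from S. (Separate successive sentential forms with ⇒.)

S ⇒ runs S south ⇒ runs south C south ⇒ runs south M pop south ⇒ runs south south pop south

S ⇒ runs S south   [S -> runs S south]
runs S south ⇒ runs south C south   [S -> south C]
runs south C south ⇒ runs south M pop south   [C -> M pop]
runs south M pop south ⇒ runs south south pop south   [M -> south]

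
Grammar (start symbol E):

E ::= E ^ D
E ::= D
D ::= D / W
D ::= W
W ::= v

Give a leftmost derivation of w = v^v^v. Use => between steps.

E => E^D => E^D^D => D^D^D => W^D^D => v^D^D => v^W^D => v^v^D => v^v^W => v^v^v

E => E^D   [E ::= E ^ D]
E^D => E^D^D   [E ::= E ^ D]
E^D^D => D^D^D   [E ::= D]
D^D^D => W^D^D   [D ::= W]
W^D^D => v^D^D   [W ::= v]
v^D^D => v^W^D   [D ::= W]
v^W^D => v^v^D   [W ::= v]
v^v^D => v^v^W   [D ::= W]
v^v^W => v^v^v   [W ::= v]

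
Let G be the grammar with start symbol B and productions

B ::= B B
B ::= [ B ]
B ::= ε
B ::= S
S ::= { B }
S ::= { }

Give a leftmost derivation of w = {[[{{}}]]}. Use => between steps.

B=>S=>{B}=>{[B]}=>{[BB]}=>{[[B]B]}=>{[[S]B]}=>{[[{B}]B]}=>{[[{S}]B]}=>{[[{{}}]B]}=>{[[{{}}]]}

B => S   [B ::= S]
S => {B}   [S ::= { B }]
{B} => {[B]}   [B ::= [ B ]]
{[B]} => {[BB]}   [B ::= B B]
{[BB]} => {[[B]B]}   [B ::= [ B ]]
{[[B]B]} => {[[S]B]}   [B ::= S]
{[[S]B]} => {[[{B}]B]}   [S ::= { B }]
{[[{B}]B]} => {[[{S}]B]}   [B ::= S]
{[[{S}]B]} => {[[{{}}]B]}   [S ::= { }]
{[[{{}}]B]} => {[[{{}}]]}   [B ::= ε]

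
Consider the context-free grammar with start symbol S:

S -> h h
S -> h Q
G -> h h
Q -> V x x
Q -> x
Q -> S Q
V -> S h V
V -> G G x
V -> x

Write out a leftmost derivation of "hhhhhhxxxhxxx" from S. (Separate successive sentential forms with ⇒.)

S ⇒ hQ   [S -> h Q]
hQ ⇒ hVxx   [Q -> V x x]
hVxx ⇒ hShVxx   [V -> S h V]
hShVxx ⇒ hhQhVxx   [S -> h Q]
hhQhVxx ⇒ hhVxxhVxx   [Q -> V x x]
hhVxxhVxx ⇒ hhGGxxxhVxx   [V -> G G x]
hhGGxxxhVxx ⇒ hhhhGxxxhVxx   [G -> h h]
hhhhGxxxhVxx ⇒ hhhhhhxxxhVxx   [G -> h h]
hhhhhhxxxhVxx ⇒ hhhhhhxxxhxxx   [V -> x]

S ⇒ hQ ⇒ hVxx ⇒ hShVxx ⇒ hhQhVxx ⇒ hhVxxhVxx ⇒ hhGGxxxhVxx ⇒ hhhhGxxxhVxx ⇒ hhhhhhxxxhVxx ⇒ hhhhhhxxxhxxx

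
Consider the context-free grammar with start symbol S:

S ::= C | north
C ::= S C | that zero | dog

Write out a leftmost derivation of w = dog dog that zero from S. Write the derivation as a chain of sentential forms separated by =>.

S => C   [S ::= C]
C => S C   [C ::= S C]
S C => C C   [S ::= C]
C C => S C C   [C ::= S C]
S C C => C C C   [S ::= C]
C C C => dog C C   [C ::= dog]
dog C C => dog dog C   [C ::= dog]
dog dog C => dog dog that zero   [C ::= that zero]

S => C => S C => C C => S C C => C C C => dog C C => dog dog C => dog dog that zero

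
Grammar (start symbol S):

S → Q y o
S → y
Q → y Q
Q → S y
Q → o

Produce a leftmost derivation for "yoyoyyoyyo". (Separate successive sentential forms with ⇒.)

S ⇒ Qyo ⇒ Syyo ⇒ Qyoyyo ⇒ Syyoyyo ⇒ Qyoyyoyyo ⇒ yQyoyyoyyo ⇒ yoyoyyoyyo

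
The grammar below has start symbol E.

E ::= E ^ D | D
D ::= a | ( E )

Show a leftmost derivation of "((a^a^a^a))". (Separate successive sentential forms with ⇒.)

E⇒D⇒(E)⇒(D)⇒((E))⇒((E^D))⇒((E^D^D))⇒((E^D^D^D))⇒((D^D^D^D))⇒((a^D^D^D))⇒((a^a^D^D))⇒((a^a^a^D))⇒((a^a^a^a))

E ⇒ D   [E ::= D]
D ⇒ (E)   [D ::= ( E )]
(E) ⇒ (D)   [E ::= D]
(D) ⇒ ((E))   [D ::= ( E )]
((E)) ⇒ ((E^D))   [E ::= E ^ D]
((E^D)) ⇒ ((E^D^D))   [E ::= E ^ D]
((E^D^D)) ⇒ ((E^D^D^D))   [E ::= E ^ D]
((E^D^D^D)) ⇒ ((D^D^D^D))   [E ::= D]
((D^D^D^D)) ⇒ ((a^D^D^D))   [D ::= a]
((a^D^D^D)) ⇒ ((a^a^D^D))   [D ::= a]
((a^a^D^D)) ⇒ ((a^a^a^D))   [D ::= a]
((a^a^a^D)) ⇒ ((a^a^a^a))   [D ::= a]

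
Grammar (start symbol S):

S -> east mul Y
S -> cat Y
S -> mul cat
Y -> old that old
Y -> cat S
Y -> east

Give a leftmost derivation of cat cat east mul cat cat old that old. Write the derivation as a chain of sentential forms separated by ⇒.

S ⇒ cat Y   [S -> cat Y]
cat Y ⇒ cat cat S   [Y -> cat S]
cat cat S ⇒ cat cat east mul Y   [S -> east mul Y]
cat cat east mul Y ⇒ cat cat east mul cat S   [Y -> cat S]
cat cat east mul cat S ⇒ cat cat east mul cat cat Y   [S -> cat Y]
cat cat east mul cat cat Y ⇒ cat cat east mul cat cat old that old   [Y -> old that old]

S ⇒ cat Y ⇒ cat cat S ⇒ cat cat east mul Y ⇒ cat cat east mul cat S ⇒ cat cat east mul cat cat Y ⇒ cat cat east mul cat cat old that old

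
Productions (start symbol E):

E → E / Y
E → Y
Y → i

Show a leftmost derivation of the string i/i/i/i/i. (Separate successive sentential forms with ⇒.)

E ⇒ E/Y ⇒ E/Y/Y ⇒ E/Y/Y/Y ⇒ E/Y/Y/Y/Y ⇒ Y/Y/Y/Y/Y ⇒ i/Y/Y/Y/Y ⇒ i/i/Y/Y/Y ⇒ i/i/i/Y/Y ⇒ i/i/i/i/Y ⇒ i/i/i/i/i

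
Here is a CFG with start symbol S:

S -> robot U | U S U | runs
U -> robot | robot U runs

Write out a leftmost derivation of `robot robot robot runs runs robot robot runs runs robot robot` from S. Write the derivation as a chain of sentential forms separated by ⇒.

S ⇒ U S U ⇒ robot U runs S U ⇒ robot robot U runs runs S U ⇒ robot robot robot runs runs S U ⇒ robot robot robot runs runs U S U U ⇒ robot robot robot runs runs robot U runs S U U ⇒ robot robot robot runs runs robot robot runs S U U ⇒ robot robot robot runs runs robot robot runs runs U U ⇒ robot robot robot runs runs robot robot runs runs robot U ⇒ robot robot robot runs runs robot robot runs runs robot robot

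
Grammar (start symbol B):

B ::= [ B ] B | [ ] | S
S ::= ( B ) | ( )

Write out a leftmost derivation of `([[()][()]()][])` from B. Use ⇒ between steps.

B ⇒ S   [B ::= S]
S ⇒ (B)   [S ::= ( B )]
(B) ⇒ ([B]B)   [B ::= [ B ] B]
([B]B) ⇒ ([[B]B]B)   [B ::= [ B ] B]
([[B]B]B) ⇒ ([[S]B]B)   [B ::= S]
([[S]B]B) ⇒ ([[()]B]B)   [S ::= ( )]
([[()]B]B) ⇒ ([[()][B]B]B)   [B ::= [ B ] B]
([[()][B]B]B) ⇒ ([[()][S]B]B)   [B ::= S]
([[()][S]B]B) ⇒ ([[()][()]B]B)   [S ::= ( )]
([[()][()]B]B) ⇒ ([[()][()]S]B)   [B ::= S]
([[()][()]S]B) ⇒ ([[()][()]()]B)   [S ::= ( )]
([[()][()]()]B) ⇒ ([[()][()]()][])   [B ::= [ ]]

B ⇒ S ⇒ (B) ⇒ ([B]B) ⇒ ([[B]B]B) ⇒ ([[S]B]B) ⇒ ([[()]B]B) ⇒ ([[()][B]B]B) ⇒ ([[()][S]B]B) ⇒ ([[()][()]B]B) ⇒ ([[()][()]S]B) ⇒ ([[()][()]()]B) ⇒ ([[()][()]()][])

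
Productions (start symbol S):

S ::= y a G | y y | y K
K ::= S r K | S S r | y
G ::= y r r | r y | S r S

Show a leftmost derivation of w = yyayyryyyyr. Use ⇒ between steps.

S ⇒ yK ⇒ ySSr ⇒ yyaGSr ⇒ yyaSrSSr ⇒ yyayyrSSr ⇒ yyayyryySr ⇒ yyayyryyyyr

S ⇒ yK   [S ::= y K]
yK ⇒ ySSr   [K ::= S S r]
ySSr ⇒ yyaGSr   [S ::= y a G]
yyaGSr ⇒ yyaSrSSr   [G ::= S r S]
yyaSrSSr ⇒ yyayyrSSr   [S ::= y y]
yyayyrSSr ⇒ yyayyryySr   [S ::= y y]
yyayyryySr ⇒ yyayyryyyyr   [S ::= y y]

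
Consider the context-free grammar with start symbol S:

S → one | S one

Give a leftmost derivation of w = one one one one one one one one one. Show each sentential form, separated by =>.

S => S one   [S → S one]
S one => S one one   [S → S one]
S one one => S one one one   [S → S one]
S one one one => S one one one one   [S → S one]
S one one one one => S one one one one one   [S → S one]
S one one one one one => S one one one one one one   [S → S one]
S one one one one one one => S one one one one one one one   [S → S one]
S one one one one one one one => S one one one one one one one one   [S → S one]
S one one one one one one one one => one one one one one one one one one   [S → one]

S => S one => S one one => S one one one => S one one one one => S one one one one one => S one one one one one one => S one one one one one one one => S one one one one one one one one => one one one one one one one one one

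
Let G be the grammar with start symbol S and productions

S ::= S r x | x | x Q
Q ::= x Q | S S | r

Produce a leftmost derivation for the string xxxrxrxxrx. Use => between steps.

S => Srx => xQrx => xxQrx => xxSSrx => xxSrxSrx => xxSrxrxSrx => xxxrxrxSrx => xxxrxrxxrx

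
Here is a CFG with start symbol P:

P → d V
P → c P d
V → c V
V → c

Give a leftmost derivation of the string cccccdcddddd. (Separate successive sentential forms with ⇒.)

P ⇒ cPd   [P → c P d]
cPd ⇒ ccPdd   [P → c P d]
ccPdd ⇒ cccPddd   [P → c P d]
cccPddd ⇒ ccccPdddd   [P → c P d]
ccccPdddd ⇒ cccccPddddd   [P → c P d]
cccccPddddd ⇒ cccccdVddddd   [P → d V]
cccccdVddddd ⇒ cccccdcddddd   [V → c]

P ⇒ cPd ⇒ ccPdd ⇒ cccPddd ⇒ ccccPdddd ⇒ cccccPddddd ⇒ cccccdVddddd ⇒ cccccdcddddd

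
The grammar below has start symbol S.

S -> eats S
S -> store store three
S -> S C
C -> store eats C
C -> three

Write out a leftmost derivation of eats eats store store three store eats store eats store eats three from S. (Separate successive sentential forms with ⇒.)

S ⇒ eats S   [S -> eats S]
eats S ⇒ eats S C   [S -> S C]
eats S C ⇒ eats eats S C   [S -> eats S]
eats eats S C ⇒ eats eats store store three C   [S -> store store three]
eats eats store store three C ⇒ eats eats store store three store eats C   [C -> store eats C]
eats eats store store three store eats C ⇒ eats eats store store three store eats store eats C   [C -> store eats C]
eats eats store store three store eats store eats C ⇒ eats eats store store three store eats store eats store eats C   [C -> store eats C]
eats eats store store three store eats store eats store eats C ⇒ eats eats store store three store eats store eats store eats three   [C -> three]

S ⇒ eats S ⇒ eats S C ⇒ eats eats S C ⇒ eats eats store store three C ⇒ eats eats store store three store eats C ⇒ eats eats store store three store eats store eats C ⇒ eats eats store store three store eats store eats store eats C ⇒ eats eats store store three store eats store eats store eats three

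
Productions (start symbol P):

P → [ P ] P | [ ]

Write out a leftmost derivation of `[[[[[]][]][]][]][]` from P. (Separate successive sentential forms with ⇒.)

P ⇒ [P]P ⇒ [[P]P]P ⇒ [[[P]P]P]P ⇒ [[[[P]P]P]P]P ⇒ [[[[[]]P]P]P]P ⇒ [[[[[]][]]P]P]P ⇒ [[[[[]][]][]]P]P ⇒ [[[[[]][]][]][]]P ⇒ [[[[[]][]][]][]][]

P ⇒ [P]P   [P → [ P ] P]
[P]P ⇒ [[P]P]P   [P → [ P ] P]
[[P]P]P ⇒ [[[P]P]P]P   [P → [ P ] P]
[[[P]P]P]P ⇒ [[[[P]P]P]P]P   [P → [ P ] P]
[[[[P]P]P]P]P ⇒ [[[[[]]P]P]P]P   [P → [ ]]
[[[[[]]P]P]P]P ⇒ [[[[[]][]]P]P]P   [P → [ ]]
[[[[[]][]]P]P]P ⇒ [[[[[]][]][]]P]P   [P → [ ]]
[[[[[]][]][]]P]P ⇒ [[[[[]][]][]][]]P   [P → [ ]]
[[[[[]][]][]][]]P ⇒ [[[[[]][]][]][]][]   [P → [ ]]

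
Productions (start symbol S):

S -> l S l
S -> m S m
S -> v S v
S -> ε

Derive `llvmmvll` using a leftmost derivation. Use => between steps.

S => lSl   [S -> l S l]
lSl => llSll   [S -> l S l]
llSll => llvSvll   [S -> v S v]
llvSvll => llvmSmvll   [S -> m S m]
llvmSmvll => llvmmvll   [S -> ε]

S=>lSl=>llSll=>llvSvll=>llvmSmvll=>llvmmvll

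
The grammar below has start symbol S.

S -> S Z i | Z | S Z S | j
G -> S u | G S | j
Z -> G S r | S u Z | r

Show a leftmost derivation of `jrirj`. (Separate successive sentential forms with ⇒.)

S ⇒ SZS ⇒ SZiZS ⇒ jZiZS ⇒ jriZS ⇒ jrirS ⇒ jrirj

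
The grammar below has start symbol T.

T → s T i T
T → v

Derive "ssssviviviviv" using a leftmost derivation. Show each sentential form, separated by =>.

T => sTiT   [T → s T i T]
sTiT => ssTiTiT   [T → s T i T]
ssTiTiT => sssTiTiTiT   [T → s T i T]
sssTiTiTiT => ssssTiTiTiTiT   [T → s T i T]
ssssTiTiTiTiT => ssssviTiTiTiT   [T → v]
ssssviTiTiTiT => ssssviviTiTiT   [T → v]
ssssviviTiTiT => ssssviviviTiT   [T → v]
ssssviviviTiT => ssssviviviviT   [T → v]
ssssviviviviT => ssssviviviviv   [T → v]

T => sTiT => ssTiTiT => sssTiTiTiT => ssssTiTiTiTiT => ssssviTiTiTiT => ssssviviTiTiT => ssssviviviTiT => ssssviviviviT => ssssviviviviv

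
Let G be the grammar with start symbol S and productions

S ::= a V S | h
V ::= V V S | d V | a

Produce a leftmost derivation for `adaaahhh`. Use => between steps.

S => aVS   [S ::= a V S]
aVS => aVVSS   [V ::= V V S]
aVVSS => adVVSS   [V ::= d V]
adVVSS => adaVSS   [V ::= a]
adaVSS => adaVVSSS   [V ::= V V S]
adaVVSSS => adaaVSSS   [V ::= a]
adaaVSSS => adaaaSSS   [V ::= a]
adaaaSSS => adaaahSS   [S ::= h]
adaaahSS => adaaahhS   [S ::= h]
adaaahhS => adaaahhh   [S ::= h]

S=>aVS=>aVVSS=>adVVSS=>adaVSS=>adaVVSSS=>adaaVSSS=>adaaaSSS=>adaaahSS=>adaaahhS=>adaaahhh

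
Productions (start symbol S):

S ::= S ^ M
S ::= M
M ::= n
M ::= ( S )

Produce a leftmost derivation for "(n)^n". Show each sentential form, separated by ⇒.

S ⇒ S^M   [S ::= S ^ M]
S^M ⇒ M^M   [S ::= M]
M^M ⇒ (S)^M   [M ::= ( S )]
(S)^M ⇒ (M)^M   [S ::= M]
(M)^M ⇒ (n)^M   [M ::= n]
(n)^M ⇒ (n)^n   [M ::= n]

S ⇒ S^M ⇒ M^M ⇒ (S)^M ⇒ (M)^M ⇒ (n)^M ⇒ (n)^n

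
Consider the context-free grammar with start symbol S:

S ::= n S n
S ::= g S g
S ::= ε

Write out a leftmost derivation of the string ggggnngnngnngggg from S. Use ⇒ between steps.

S ⇒ gSg ⇒ ggSgg ⇒ gggSggg ⇒ ggggSgggg ⇒ ggggnSngggg ⇒ ggggnnSnngggg ⇒ ggggnngSgnngggg ⇒ ggggnngnSngnngggg ⇒ ggggnngnngnngggg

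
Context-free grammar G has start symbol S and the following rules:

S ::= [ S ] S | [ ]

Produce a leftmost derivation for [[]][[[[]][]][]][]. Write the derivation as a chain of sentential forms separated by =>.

S => [S]S => [[]]S => [[]][S]S => [[]][[S]S]S => [[]][[[S]S]S]S => [[]][[[[]]S]S]S => [[]][[[[]][]]S]S => [[]][[[[]][]][]]S => [[]][[[[]][]][]][]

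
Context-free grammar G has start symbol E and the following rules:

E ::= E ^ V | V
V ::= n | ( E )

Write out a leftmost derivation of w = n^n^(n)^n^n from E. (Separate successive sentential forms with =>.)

E=>E^V=>E^V^V=>E^V^V^V=>E^V^V^V^V=>V^V^V^V^V=>n^V^V^V^V=>n^n^V^V^V=>n^n^(E)^V^V=>n^n^(V)^V^V=>n^n^(n)^V^V=>n^n^(n)^n^V=>n^n^(n)^n^n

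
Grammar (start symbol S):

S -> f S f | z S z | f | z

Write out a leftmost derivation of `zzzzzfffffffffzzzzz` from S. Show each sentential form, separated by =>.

S => zSz => zzSzz => zzzSzzz => zzzzSzzzz => zzzzzSzzzzz => zzzzzfSfzzzzz => zzzzzffSffzzzzz => zzzzzfffSfffzzzzz => zzzzzffffSffffzzzzz => zzzzzfffffffffzzzzz

S => zSz   [S -> z S z]
zSz => zzSzz   [S -> z S z]
zzSzz => zzzSzzz   [S -> z S z]
zzzSzzz => zzzzSzzzz   [S -> z S z]
zzzzSzzzz => zzzzzSzzzzz   [S -> z S z]
zzzzzSzzzzz => zzzzzfSfzzzzz   [S -> f S f]
zzzzzfSfzzzzz => zzzzzffSffzzzzz   [S -> f S f]
zzzzzffSffzzzzz => zzzzzfffSfffzzzzz   [S -> f S f]
zzzzzfffSfffzzzzz => zzzzzffffSffffzzzzz   [S -> f S f]
zzzzzffffSffffzzzzz => zzzzzfffffffffzzzzz   [S -> f]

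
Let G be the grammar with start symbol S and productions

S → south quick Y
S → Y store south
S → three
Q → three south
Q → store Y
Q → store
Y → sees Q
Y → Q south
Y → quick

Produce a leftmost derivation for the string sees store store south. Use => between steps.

S => Y store south => sees Q store south => sees store store south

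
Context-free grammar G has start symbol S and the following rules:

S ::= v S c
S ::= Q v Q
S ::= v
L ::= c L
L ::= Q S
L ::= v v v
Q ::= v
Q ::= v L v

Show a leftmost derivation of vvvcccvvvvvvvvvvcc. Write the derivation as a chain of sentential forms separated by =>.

S => vSc => vvScc => vvQvQcc => vvvLvvQcc => vvvcLvvQcc => vvvccLvvQcc => vvvcccLvvQcc => vvvcccvvvvvQcc => vvvcccvvvvvvLvcc => vvvcccvvvvvvvvvvcc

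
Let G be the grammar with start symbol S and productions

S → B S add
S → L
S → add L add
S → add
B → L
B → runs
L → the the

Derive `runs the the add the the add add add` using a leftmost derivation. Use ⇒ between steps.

S ⇒ B S add ⇒ runs S add ⇒ runs B S add add ⇒ runs L S add add ⇒ runs the the S add add ⇒ runs the the add L add add add ⇒ runs the the add the the add add add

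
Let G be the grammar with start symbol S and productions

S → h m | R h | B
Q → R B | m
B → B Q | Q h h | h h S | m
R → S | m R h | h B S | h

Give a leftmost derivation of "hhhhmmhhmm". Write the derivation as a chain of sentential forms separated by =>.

S => B => BQ => BQQ => QhhQQ => RBhhQQ => hBhhQQ => hBQhhQQ => hhhSQhhQQ => hhhhmQhhQQ => hhhhmmhhQQ => hhhhmmhhmQ => hhhhmmhhmm

S => B   [S → B]
B => BQ   [B → B Q]
BQ => BQQ   [B → B Q]
BQQ => QhhQQ   [B → Q h h]
QhhQQ => RBhhQQ   [Q → R B]
RBhhQQ => hBhhQQ   [R → h]
hBhhQQ => hBQhhQQ   [B → B Q]
hBQhhQQ => hhhSQhhQQ   [B → h h S]
hhhSQhhQQ => hhhhmQhhQQ   [S → h m]
hhhhmQhhQQ => hhhhmmhhQQ   [Q → m]
hhhhmmhhQQ => hhhhmmhhmQ   [Q → m]
hhhhmmhhmQ => hhhhmmhhmm   [Q → m]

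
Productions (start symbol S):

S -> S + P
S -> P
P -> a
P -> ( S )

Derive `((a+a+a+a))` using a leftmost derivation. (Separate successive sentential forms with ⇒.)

S ⇒ P ⇒ (S) ⇒ (P) ⇒ ((S)) ⇒ ((S+P)) ⇒ ((S+P+P)) ⇒ ((S+P+P+P)) ⇒ ((P+P+P+P)) ⇒ ((a+P+P+P)) ⇒ ((a+a+P+P)) ⇒ ((a+a+a+P)) ⇒ ((a+a+a+a))

S ⇒ P   [S -> P]
P ⇒ (S)   [P -> ( S )]
(S) ⇒ (P)   [S -> P]
(P) ⇒ ((S))   [P -> ( S )]
((S)) ⇒ ((S+P))   [S -> S + P]
((S+P)) ⇒ ((S+P+P))   [S -> S + P]
((S+P+P)) ⇒ ((S+P+P+P))   [S -> S + P]
((S+P+P+P)) ⇒ ((P+P+P+P))   [S -> P]
((P+P+P+P)) ⇒ ((a+P+P+P))   [P -> a]
((a+P+P+P)) ⇒ ((a+a+P+P))   [P -> a]
((a+a+P+P)) ⇒ ((a+a+a+P))   [P -> a]
((a+a+a+P)) ⇒ ((a+a+a+a))   [P -> a]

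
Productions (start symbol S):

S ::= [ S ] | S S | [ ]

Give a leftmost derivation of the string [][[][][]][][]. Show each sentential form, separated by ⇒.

S ⇒ SS ⇒ SSS ⇒ []SS ⇒ []SSS ⇒ [][S]SS ⇒ [][SS]SS ⇒ [][SSS]SS ⇒ [][[]SS]SS ⇒ [][[][]S]SS ⇒ [][[][][]]SS ⇒ [][[][][]][]S ⇒ [][[][][]][][]

S ⇒ SS   [S ::= S S]
SS ⇒ SSS   [S ::= S S]
SSS ⇒ []SS   [S ::= [ ]]
[]SS ⇒ []SSS   [S ::= S S]
[]SSS ⇒ [][S]SS   [S ::= [ S ]]
[][S]SS ⇒ [][SS]SS   [S ::= S S]
[][SS]SS ⇒ [][SSS]SS   [S ::= S S]
[][SSS]SS ⇒ [][[]SS]SS   [S ::= [ ]]
[][[]SS]SS ⇒ [][[][]S]SS   [S ::= [ ]]
[][[][]S]SS ⇒ [][[][][]]SS   [S ::= [ ]]
[][[][][]]SS ⇒ [][[][][]][]S   [S ::= [ ]]
[][[][][]][]S ⇒ [][[][][]][][]   [S ::= [ ]]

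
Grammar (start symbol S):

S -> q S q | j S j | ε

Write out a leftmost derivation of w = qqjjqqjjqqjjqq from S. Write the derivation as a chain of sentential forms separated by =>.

S=>qSq=>qqSqq=>qqjSjqq=>qqjjSjjqq=>qqjjqSqjjqq=>qqjjqqSqqjjqq=>qqjjqqjSjqqjjqq=>qqjjqqjjqqjjqq

S => qSq   [S -> q S q]
qSq => qqSqq   [S -> q S q]
qqSqq => qqjSjqq   [S -> j S j]
qqjSjqq => qqjjSjjqq   [S -> j S j]
qqjjSjjqq => qqjjqSqjjqq   [S -> q S q]
qqjjqSqjjqq => qqjjqqSqqjjqq   [S -> q S q]
qqjjqqSqqjjqq => qqjjqqjSjqqjjqq   [S -> j S j]
qqjjqqjSjqqjjqq => qqjjqqjjqqjjqq   [S -> ε]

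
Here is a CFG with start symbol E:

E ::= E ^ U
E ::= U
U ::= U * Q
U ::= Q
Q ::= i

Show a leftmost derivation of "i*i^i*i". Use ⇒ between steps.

E ⇒ E^U ⇒ U^U ⇒ U*Q^U ⇒ Q*Q^U ⇒ i*Q^U ⇒ i*i^U ⇒ i*i^U*Q ⇒ i*i^Q*Q ⇒ i*i^i*Q ⇒ i*i^i*i

E ⇒ E^U   [E ::= E ^ U]
E^U ⇒ U^U   [E ::= U]
U^U ⇒ U*Q^U   [U ::= U * Q]
U*Q^U ⇒ Q*Q^U   [U ::= Q]
Q*Q^U ⇒ i*Q^U   [Q ::= i]
i*Q^U ⇒ i*i^U   [Q ::= i]
i*i^U ⇒ i*i^U*Q   [U ::= U * Q]
i*i^U*Q ⇒ i*i^Q*Q   [U ::= Q]
i*i^Q*Q ⇒ i*i^i*Q   [Q ::= i]
i*i^i*Q ⇒ i*i^i*i   [Q ::= i]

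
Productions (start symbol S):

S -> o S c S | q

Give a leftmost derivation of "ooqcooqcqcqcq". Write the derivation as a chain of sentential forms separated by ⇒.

S ⇒ oScS   [S -> o S c S]
oScS ⇒ ooScScS   [S -> o S c S]
ooScScS ⇒ ooqcScS   [S -> q]
ooqcScS ⇒ ooqcoScScS   [S -> o S c S]
ooqcoScScS ⇒ ooqcooScScScS   [S -> o S c S]
ooqcooScScScS ⇒ ooqcooqcScScS   [S -> q]
ooqcooqcScScS ⇒ ooqcooqcqcScS   [S -> q]
ooqcooqcqcScS ⇒ ooqcooqcqcqcS   [S -> q]
ooqcooqcqcqcS ⇒ ooqcooqcqcqcq   [S -> q]

S ⇒ oScS ⇒ ooScScS ⇒ ooqcScS ⇒ ooqcoScScS ⇒ ooqcooScScScS ⇒ ooqcooqcScScS ⇒ ooqcooqcqcScS ⇒ ooqcooqcqcqcS ⇒ ooqcooqcqcqcq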